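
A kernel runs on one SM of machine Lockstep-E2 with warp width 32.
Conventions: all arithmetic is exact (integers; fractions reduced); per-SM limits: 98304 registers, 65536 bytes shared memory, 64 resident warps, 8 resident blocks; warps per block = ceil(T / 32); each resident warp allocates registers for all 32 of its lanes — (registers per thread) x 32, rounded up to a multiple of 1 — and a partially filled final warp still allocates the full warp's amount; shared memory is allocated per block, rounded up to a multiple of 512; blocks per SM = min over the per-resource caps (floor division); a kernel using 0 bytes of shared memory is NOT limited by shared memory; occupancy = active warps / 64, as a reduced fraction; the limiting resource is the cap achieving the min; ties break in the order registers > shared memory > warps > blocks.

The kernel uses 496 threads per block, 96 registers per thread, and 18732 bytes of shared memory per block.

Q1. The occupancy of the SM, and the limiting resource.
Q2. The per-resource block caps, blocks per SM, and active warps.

Answer: occupancy 1/2, limited by registers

registers: 2 blocks
shared memory: 3 blocks
warps: 4 blocks
blocks: 8 blocks

Answer: 2 blocks, 32 active warps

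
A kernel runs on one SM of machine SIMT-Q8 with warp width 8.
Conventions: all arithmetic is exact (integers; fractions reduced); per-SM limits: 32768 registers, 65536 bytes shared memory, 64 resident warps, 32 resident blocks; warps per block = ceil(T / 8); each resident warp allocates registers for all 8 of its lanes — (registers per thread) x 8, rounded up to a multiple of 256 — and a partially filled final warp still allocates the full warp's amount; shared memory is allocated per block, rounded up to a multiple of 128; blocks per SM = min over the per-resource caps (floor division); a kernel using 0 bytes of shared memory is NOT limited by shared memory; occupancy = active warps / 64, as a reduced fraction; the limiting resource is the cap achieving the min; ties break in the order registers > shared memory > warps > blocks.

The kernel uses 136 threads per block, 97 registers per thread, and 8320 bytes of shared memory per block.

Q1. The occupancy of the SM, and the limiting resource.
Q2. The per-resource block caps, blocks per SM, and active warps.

Answer: occupancy 17/64, limited by registers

registers: 1 block
shared memory: 7 blocks
warps: 3 blocks
blocks: 32 blocks

Answer: 1 block, 17 active warps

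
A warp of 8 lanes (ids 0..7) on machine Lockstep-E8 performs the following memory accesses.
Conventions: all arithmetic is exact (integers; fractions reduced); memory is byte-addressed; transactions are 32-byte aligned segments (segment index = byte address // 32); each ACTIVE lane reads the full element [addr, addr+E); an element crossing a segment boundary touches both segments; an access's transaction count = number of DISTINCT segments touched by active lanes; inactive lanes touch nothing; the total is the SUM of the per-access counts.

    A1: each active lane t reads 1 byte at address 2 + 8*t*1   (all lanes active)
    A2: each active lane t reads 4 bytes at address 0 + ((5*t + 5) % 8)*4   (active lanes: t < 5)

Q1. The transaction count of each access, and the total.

A1: 2 transactions
A2: 1 transaction

Answer: 2,1; total 3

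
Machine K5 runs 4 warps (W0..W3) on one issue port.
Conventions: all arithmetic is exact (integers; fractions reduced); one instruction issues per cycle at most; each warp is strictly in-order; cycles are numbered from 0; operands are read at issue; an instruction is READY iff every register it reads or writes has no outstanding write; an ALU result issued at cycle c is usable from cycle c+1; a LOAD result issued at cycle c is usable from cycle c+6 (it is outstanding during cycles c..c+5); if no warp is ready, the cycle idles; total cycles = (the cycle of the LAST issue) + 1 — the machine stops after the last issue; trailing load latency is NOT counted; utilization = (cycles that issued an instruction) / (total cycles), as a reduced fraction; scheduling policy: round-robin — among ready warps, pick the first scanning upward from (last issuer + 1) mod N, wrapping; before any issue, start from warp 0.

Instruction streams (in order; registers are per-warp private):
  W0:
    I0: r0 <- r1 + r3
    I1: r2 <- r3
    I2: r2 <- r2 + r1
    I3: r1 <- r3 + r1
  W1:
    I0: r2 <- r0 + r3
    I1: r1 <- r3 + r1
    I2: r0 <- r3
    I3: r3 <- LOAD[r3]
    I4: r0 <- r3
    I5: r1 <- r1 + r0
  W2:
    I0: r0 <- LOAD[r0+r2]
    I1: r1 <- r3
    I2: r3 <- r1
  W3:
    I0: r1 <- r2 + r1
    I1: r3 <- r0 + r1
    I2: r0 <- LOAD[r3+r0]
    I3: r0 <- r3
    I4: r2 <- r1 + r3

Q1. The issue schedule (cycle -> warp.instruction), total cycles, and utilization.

cycle 0: W0.I0
cycle 1: W1.I0
cycle 2: W2.I0
cycle 3: W3.I0
cycle 4: W0.I1
cycle 5: W1.I1
cycle 6: W2.I1
cycle 7: W3.I1
cycle 8: W0.I2
cycle 9: W1.I2
cycle 10: W2.I2
cycle 11: W3.I2
cycle 12: W0.I3
cycle 13: W1.I3
cycle 14: idle
cycle 15: idle
cycle 16: idle
cycle 17: W3.I3
cycle 18: W3.I4
cycle 19: W1.I4
cycle 20: W1.I5

Answer: 21 cycles, utilization 6/7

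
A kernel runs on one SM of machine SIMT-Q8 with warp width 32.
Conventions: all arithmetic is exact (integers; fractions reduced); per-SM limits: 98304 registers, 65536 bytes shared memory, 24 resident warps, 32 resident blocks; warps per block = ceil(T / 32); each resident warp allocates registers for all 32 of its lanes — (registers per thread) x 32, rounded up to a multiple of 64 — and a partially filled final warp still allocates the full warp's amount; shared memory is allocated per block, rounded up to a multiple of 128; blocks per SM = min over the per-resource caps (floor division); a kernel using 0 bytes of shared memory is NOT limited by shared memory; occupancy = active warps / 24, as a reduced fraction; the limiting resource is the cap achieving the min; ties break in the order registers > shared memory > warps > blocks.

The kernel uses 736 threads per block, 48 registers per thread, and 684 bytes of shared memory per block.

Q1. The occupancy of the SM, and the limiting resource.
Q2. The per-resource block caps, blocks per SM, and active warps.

Answer: occupancy 23/24, limited by warps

registers: 2 blocks
shared memory: 85 blocks
warps: 1 block
blocks: 32 blocks

Answer: 1 block, 23 active warps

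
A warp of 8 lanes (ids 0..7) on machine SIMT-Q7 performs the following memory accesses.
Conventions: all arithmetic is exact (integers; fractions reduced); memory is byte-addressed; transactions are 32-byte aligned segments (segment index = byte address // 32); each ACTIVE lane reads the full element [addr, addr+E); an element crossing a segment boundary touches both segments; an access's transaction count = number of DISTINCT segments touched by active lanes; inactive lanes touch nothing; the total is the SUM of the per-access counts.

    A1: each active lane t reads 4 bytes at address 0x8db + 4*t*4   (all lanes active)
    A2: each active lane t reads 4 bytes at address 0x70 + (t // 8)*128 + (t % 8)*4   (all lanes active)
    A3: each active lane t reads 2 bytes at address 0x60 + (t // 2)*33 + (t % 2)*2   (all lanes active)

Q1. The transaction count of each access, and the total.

A1: 5 transactions
A2: 2 transactions
A3: 4 transactions

Answer: 5,2,4; total 11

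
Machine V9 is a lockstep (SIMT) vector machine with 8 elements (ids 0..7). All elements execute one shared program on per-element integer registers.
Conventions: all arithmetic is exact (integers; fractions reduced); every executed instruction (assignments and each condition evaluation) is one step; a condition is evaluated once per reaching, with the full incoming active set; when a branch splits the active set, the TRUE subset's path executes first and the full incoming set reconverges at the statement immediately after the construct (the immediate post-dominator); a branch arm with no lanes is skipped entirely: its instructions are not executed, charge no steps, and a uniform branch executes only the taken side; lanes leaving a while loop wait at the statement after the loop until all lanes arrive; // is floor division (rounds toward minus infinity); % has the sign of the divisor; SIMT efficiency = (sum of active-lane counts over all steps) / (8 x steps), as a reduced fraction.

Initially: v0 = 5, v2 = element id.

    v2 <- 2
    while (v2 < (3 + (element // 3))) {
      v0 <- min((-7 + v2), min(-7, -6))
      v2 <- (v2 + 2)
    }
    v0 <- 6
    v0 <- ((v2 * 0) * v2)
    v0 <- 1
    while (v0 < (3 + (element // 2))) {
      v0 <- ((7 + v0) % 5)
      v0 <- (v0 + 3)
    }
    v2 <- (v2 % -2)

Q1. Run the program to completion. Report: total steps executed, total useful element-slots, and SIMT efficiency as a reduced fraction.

Answer: 16 steps, 110 useful, 55/64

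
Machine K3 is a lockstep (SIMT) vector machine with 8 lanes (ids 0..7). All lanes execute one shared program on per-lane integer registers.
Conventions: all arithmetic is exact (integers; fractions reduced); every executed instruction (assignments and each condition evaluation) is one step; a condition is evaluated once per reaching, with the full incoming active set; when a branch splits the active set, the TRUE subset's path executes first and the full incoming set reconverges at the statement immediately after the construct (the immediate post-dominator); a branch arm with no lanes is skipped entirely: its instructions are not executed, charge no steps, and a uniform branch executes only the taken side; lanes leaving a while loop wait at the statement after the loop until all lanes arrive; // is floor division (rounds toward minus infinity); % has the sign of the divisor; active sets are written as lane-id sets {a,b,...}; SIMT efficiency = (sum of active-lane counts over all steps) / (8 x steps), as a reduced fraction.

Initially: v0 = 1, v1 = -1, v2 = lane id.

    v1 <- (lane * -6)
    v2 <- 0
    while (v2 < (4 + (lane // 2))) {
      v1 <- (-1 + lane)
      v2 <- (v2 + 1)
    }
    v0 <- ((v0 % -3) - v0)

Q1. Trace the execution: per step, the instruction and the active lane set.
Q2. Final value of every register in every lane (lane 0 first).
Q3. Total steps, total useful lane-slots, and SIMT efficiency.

step 0: v1 <- (lane * -6)            {0,1,2,3,4,5,6,7}
step 1: v2 <- 0                      {0,1,2,3,4,5,6,7}
step 2: eval (v2 < (4 + (lane // 2))) {0,1,2,3,4,5,6,7}
step 3: v1 <- (-1 + lane)            {0,1,2,3,4,5,6,7}
step 4: v2 <- (v2 + 1)               {0,1,2,3,4,5,6,7}
step 5: eval (v2 < (4 + (lane // 2))) {0,1,2,3,4,5,6,7}
step 6: v1 <- (-1 + lane)            {0,1,2,3,4,5,6,7}
step 7: v2 <- (v2 + 1)               {0,1,2,3,4,5,6,7}
step 8: eval (v2 < (4 + (lane // 2))) {0,1,2,3,4,5,6,7}
step 9: v1 <- (-1 + lane)            {0,1,2,3,4,5,6,7}
step 10: v2 <- (v2 + 1)               {0,1,2,3,4,5,6,7}
step 11: eval (v2 < (4 + (lane // 2))) {0,1,2,3,4,5,6,7}
step 12: v1 <- (-1 + lane)            {0,1,2,3,4,5,6,7}
step 13: v2 <- (v2 + 1)               {0,1,2,3,4,5,6,7}
step 14: eval (v2 < (4 + (lane // 2))) {0,1,2,3,4,5,6,7}
step 15: v1 <- (-1 + lane)            {2,3,4,5,6,7}
step 16: v2 <- (v2 + 1)               {2,3,4,5,6,7}
step 17: eval (v2 < (4 + (lane // 2))) {2,3,4,5,6,7}
step 18: v1 <- (-1 + lane)            {4,5,6,7}
step 19: v2 <- (v2 + 1)               {4,5,6,7}
step 20: eval (v2 < (4 + (lane // 2))) {4,5,6,7}
step 21: v1 <- (-1 + lane)            {6,7}
step 22: v2 <- (v2 + 1)               {6,7}
step 23: eval (v2 < (4 + (lane // 2))) {6,7}
step 24: v0 <- ((v0 % -3) - v0)       {0,1,2,3,4,5,6,7}

Answer: 25 steps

v0: -3,-3,-3,-3,-3,-3,-3,-3
v1: -1,0,1,2,3,4,5,6
v2: 4,4,5,5,6,6,7,7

steps = 25; useful = 164; efficiency = 164/200 = 41/50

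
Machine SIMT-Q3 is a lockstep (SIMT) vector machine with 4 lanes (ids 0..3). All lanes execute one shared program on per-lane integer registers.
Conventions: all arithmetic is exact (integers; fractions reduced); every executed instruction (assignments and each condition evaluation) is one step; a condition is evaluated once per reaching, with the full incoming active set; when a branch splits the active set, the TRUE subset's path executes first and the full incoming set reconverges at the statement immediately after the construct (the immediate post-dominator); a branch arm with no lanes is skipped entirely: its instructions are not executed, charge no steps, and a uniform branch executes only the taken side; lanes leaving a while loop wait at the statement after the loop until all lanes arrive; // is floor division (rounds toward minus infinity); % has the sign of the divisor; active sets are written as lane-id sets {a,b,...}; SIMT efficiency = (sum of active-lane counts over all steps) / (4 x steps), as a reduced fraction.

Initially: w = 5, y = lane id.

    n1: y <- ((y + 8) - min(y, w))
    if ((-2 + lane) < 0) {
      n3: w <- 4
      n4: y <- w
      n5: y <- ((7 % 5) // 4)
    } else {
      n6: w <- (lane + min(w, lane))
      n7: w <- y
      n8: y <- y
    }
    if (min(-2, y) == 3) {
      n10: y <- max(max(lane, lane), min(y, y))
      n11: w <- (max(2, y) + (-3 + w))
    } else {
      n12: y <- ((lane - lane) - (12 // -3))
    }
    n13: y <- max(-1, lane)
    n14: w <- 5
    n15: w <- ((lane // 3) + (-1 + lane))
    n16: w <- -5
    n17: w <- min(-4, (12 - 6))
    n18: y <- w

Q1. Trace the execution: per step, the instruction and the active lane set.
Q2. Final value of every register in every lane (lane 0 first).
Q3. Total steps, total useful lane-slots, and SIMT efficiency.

step 0: y <- ((y + 8) - min(y, w))   {0,1,2,3}
step 1: eval ((-2 + lane) < 0)       {0,1,2,3}
step 2: w <- 4                       {0,1}
step 3: y <- w                       {0,1}
step 4: y <- ((7 % 5) // 4)          {0,1}
step 5: w <- (lane + min(w, lane))   {2,3}
step 6: w <- y                       {2,3}
step 7: y <- y                       {2,3}
step 8: eval (min(-2, y) == 3)       {0,1,2,3}
step 9: y <- ((lane - lane) - (12 // -3)) {0,1,2,3}
step 10: y <- max(-1, lane)           {0,1,2,3}
step 11: w <- 5                       {0,1,2,3}
step 12: w <- ((lane // 3) + (-1 + lane)) {0,1,2,3}
step 13: w <- -5                      {0,1,2,3}
step 14: w <- min(-4, (12 - 6))       {0,1,2,3}
step 15: y <- w                       {0,1,2,3}

Answer: 16 steps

w: -4,-4,-4,-4
y: -4,-4,-4,-4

steps = 16; useful = 52; efficiency = 52/64 = 13/16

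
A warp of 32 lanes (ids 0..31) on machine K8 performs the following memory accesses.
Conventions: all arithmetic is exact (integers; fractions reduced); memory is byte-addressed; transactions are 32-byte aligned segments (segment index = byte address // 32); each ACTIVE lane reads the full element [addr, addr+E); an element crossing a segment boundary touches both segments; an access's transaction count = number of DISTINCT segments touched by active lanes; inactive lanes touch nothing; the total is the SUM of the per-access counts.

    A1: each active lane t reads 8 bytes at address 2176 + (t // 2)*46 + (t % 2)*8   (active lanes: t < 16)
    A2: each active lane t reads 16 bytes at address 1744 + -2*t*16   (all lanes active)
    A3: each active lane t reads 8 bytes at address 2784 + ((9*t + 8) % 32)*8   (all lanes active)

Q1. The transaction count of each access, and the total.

A1: 11 transactions
A2: 32 transactions
A3: 8 transactions

Answer: 11,32,8; total 51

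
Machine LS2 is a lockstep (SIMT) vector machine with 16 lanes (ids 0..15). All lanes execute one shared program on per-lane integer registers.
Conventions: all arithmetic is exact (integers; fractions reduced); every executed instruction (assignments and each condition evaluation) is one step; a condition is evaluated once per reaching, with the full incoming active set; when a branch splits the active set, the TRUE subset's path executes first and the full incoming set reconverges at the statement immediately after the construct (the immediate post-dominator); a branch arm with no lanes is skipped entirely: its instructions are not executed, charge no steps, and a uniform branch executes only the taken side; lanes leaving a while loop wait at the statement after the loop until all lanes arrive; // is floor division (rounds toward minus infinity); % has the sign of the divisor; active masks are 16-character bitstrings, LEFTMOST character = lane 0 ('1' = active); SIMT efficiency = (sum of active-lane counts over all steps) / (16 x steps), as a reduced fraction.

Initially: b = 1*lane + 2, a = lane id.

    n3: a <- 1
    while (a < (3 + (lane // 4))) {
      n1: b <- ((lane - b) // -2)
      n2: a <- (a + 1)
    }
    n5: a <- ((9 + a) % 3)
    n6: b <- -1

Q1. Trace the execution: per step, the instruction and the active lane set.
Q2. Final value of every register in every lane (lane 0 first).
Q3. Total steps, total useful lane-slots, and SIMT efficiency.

step 0: a <- 1                       1111111111111111
step 1: eval (a < (3 + (lane // 4))) 1111111111111111
step 2: b <- ((lane - b) // -2)      1111111111111111
step 3: a <- (a + 1)                 1111111111111111
step 4: eval (a < (3 + (lane // 4))) 1111111111111111
step 5: b <- ((lane - b) // -2)      1111111111111111
step 6: a <- (a + 1)                 1111111111111111
step 7: eval (a < (3 + (lane // 4))) 1111111111111111
step 8: b <- ((lane - b) // -2)      0000111111111111
step 9: a <- (a + 1)                 0000111111111111
step 10: eval (a < (3 + (lane // 4))) 0000111111111111
step 11: b <- ((lane - b) // -2)      0000000011111111
step 12: a <- (a + 1)                 0000000011111111
step 13: eval (a < (3 + (lane // 4))) 0000000011111111
step 14: b <- ((lane - b) // -2)      0000000000001111
step 15: a <- (a + 1)                 0000000000001111
step 16: eval (a < (3 + (lane // 4))) 0000000000001111
step 17: a <- ((9 + a) % 3)           1111111111111111
step 18: b <- -1                      1111111111111111

Answer: 19 steps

b: -1,-1,-1,-1,-1,-1,-1,-1,-1,-1,-1,-1,-1,-1,-1,-1
a: 0,0,0,0,1,1,1,1,2,2,2,2,0,0,0,0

steps = 19; useful = 232; efficiency = 232/304 = 29/38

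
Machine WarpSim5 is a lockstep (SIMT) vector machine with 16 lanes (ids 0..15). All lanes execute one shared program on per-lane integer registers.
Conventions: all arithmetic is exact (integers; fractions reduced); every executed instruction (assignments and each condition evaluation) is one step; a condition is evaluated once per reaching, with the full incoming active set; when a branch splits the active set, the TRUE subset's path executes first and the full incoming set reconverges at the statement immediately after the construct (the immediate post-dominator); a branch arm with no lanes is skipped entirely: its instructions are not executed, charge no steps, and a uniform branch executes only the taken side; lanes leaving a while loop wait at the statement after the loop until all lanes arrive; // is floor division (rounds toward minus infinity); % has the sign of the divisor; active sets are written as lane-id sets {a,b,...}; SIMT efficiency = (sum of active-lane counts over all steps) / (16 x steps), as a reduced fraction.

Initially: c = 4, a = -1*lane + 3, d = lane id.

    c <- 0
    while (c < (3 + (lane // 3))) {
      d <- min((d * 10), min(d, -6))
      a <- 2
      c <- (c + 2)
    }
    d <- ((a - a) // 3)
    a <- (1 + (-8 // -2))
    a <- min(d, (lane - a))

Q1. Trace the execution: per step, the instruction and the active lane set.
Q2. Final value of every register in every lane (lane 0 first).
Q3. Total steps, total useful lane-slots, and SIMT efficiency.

step 0: c <- 0                       {0,1,2,3,4,5,6,7,8,9,10,11,12,13,14,15}
step 1: eval (c < (3 + (lane // 3))) {0,1,2,3,4,5,6,7,8,9,10,11,12,13,14,15}
step 2: d <- min((d * 10), min(d, -6)) {0,1,2,3,4,5,6,7,8,9,10,11,12,13,14,15}
step 3: a <- 2                       {0,1,2,3,4,5,6,7,8,9,10,11,12,13,14,15}
step 4: c <- (c + 2)                 {0,1,2,3,4,5,6,7,8,9,10,11,12,13,14,15}
step 5: eval (c < (3 + (lane // 3))) {0,1,2,3,4,5,6,7,8,9,10,11,12,13,14,15}
step 6: d <- min((d * 10), min(d, -6)) {0,1,2,3,4,5,6,7,8,9,10,11,12,13,14,15}
step 7: a <- 2                       {0,1,2,3,4,5,6,7,8,9,10,11,12,13,14,15}
step 8: c <- (c + 2)                 {0,1,2,3,4,5,6,7,8,9,10,11,12,13,14,15}
step 9: eval (c < (3 + (lane // 3))) {0,1,2,3,4,5,6,7,8,9,10,11,12,13,14,15}
step 10: d <- min((d * 10), min(d, -6)) {6,7,8,9,10,11,12,13,14,15}
step 11: a <- 2                       {6,7,8,9,10,11,12,13,14,15}
step 12: c <- (c + 2)                 {6,7,8,9,10,11,12,13,14,15}
step 13: eval (c < (3 + (lane // 3))) {6,7,8,9,10,11,12,13,14,15}
step 14: d <- min((d * 10), min(d, -6)) {12,13,14,15}
step 15: a <- 2                       {12,13,14,15}
step 16: c <- (c + 2)                 {12,13,14,15}
step 17: eval (c < (3 + (lane // 3))) {12,13,14,15}
step 18: d <- ((a - a) // 3)          {0,1,2,3,4,5,6,7,8,9,10,11,12,13,14,15}
step 19: a <- (1 + (-8 // -2))        {0,1,2,3,4,5,6,7,8,9,10,11,12,13,14,15}
step 20: a <- min(d, (lane - a))      {0,1,2,3,4,5,6,7,8,9,10,11,12,13,14,15}

Answer: 21 steps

c: 4,4,4,4,4,4,6,6,6,6,6,6,8,8,8,8
a: -5,-4,-3,-2,-1,0,0,0,0,0,0,0,0,0,0,0
d: 0,0,0,0,0,0,0,0,0,0,0,0,0,0,0,0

steps = 21; useful = 264; efficiency = 264/336 = 11/14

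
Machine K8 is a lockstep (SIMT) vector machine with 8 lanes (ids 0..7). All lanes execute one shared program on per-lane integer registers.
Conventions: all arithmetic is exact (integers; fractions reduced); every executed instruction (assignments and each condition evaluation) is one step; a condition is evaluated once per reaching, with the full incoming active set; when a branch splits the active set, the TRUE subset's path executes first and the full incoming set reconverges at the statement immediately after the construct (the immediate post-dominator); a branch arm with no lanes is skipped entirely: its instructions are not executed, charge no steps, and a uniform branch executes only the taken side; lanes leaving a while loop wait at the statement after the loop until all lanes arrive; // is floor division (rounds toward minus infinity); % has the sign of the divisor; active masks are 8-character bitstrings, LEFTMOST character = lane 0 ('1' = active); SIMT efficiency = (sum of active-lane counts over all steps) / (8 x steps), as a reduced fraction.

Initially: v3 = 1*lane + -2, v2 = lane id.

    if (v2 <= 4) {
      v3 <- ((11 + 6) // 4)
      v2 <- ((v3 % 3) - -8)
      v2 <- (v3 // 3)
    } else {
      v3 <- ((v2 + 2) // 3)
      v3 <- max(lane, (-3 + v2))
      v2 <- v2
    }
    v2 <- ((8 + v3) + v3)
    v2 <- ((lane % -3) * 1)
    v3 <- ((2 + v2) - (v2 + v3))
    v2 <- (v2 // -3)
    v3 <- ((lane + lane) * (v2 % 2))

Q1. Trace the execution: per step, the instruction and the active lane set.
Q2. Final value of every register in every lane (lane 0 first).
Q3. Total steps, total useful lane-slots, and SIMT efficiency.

step 0: eval (v2 <= 4)               11111111
step 1: v3 <- ((11 + 6) // 4)        11111000
step 2: v2 <- ((v3 % 3) - -8)        11111000
step 3: v2 <- (v3 // 3)              11111000
step 4: v3 <- ((v2 + 2) // 3)        00000111
step 5: v3 <- max(lane, (-3 + v2))   00000111
step 6: v2 <- v2                     00000111
step 7: v2 <- ((8 + v3) + v3)        11111111
step 8: v2 <- ((lane % -3) * 1)      11111111
step 9: v3 <- ((2 + v2) - (v2 + v3)) 11111111
step 10: v2 <- (v2 // -3)             11111111
step 11: v3 <- ((lane + lane) * (v2 % 2)) 11111111

Answer: 12 steps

v3: 0,0,0,0,0,0,0,0
v2: 0,0,0,0,0,0,0,0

steps = 12; useful = 72; efficiency = 72/96 = 3/4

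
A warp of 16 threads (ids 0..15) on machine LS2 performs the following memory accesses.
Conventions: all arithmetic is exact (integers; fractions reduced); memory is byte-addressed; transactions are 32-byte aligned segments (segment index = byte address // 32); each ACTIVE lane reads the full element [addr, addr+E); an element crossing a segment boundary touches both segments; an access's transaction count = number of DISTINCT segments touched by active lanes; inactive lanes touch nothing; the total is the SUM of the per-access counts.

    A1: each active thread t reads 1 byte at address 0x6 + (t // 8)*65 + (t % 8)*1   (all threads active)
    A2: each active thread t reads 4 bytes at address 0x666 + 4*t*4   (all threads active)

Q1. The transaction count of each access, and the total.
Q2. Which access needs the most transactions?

A1: 2 transactions
A2: 8 transactions

Answer: 2,8; total 10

Answer: A2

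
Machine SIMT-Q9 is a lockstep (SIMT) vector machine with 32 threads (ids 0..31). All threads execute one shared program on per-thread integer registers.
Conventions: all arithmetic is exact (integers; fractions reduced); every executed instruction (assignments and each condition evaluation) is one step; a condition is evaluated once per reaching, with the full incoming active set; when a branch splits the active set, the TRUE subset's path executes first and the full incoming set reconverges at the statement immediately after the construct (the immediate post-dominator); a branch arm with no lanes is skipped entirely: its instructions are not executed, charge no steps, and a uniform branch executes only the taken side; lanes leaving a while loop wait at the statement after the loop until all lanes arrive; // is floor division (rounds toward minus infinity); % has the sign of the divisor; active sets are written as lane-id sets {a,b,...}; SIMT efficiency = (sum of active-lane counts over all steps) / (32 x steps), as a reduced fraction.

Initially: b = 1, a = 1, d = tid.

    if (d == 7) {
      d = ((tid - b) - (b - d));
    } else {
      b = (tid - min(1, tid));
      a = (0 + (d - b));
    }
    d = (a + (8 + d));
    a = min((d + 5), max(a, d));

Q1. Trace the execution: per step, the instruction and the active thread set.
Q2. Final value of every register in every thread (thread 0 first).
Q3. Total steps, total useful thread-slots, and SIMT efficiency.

step 0: eval (d == 7)                {0,1,2,3,4,5,6,7,8,9,10,11,12,13,14,15,16,17,18,19,20,21,22,23,24,25,26,27,28,29,30,31}
step 1: d <- ((tid - b) - (b - d))   {7}
step 2: b <- (tid - min(1, tid))     {0,1,2,3,4,5,6,8,9,10,11,12,13,14,15,16,17,18,19,20,21,22,23,24,25,26,27,28,29,30,31}
step 3: a <- (0 + (d - b))           {0,1,2,3,4,5,6,8,9,10,11,12,13,14,15,16,17,18,19,20,21,22,23,24,25,26,27,28,29,30,31}
step 4: d <- (a + (8 + d))           {0,1,2,3,4,5,6,7,8,9,10,11,12,13,14,15,16,17,18,19,20,21,22,23,24,25,26,27,28,29,30,31}
step 5: a <- min((d + 5), max(a, d)) {0,1,2,3,4,5,6,7,8,9,10,11,12,13,14,15,16,17,18,19,20,21,22,23,24,25,26,27,28,29,30,31}

Answer: 6 steps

b: 0,0,1,2,3,4,5,1,7,8,9,10,11,12,13,14,15,16,17,18,19,20,21,22,23,24,25,26,27,28,29,30
a: 8,10,11,12,13,14,15,21,17,18,19,20,21,22,23,24,25,26,27,28,29,30,31,32,33,34,35,36,37,38,39,40
d: 8,10,11,12,13,14,15,21,17,18,19,20,21,22,23,24,25,26,27,28,29,30,31,32,33,34,35,36,37,38,39,40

steps = 6; useful = 159; efficiency = 159/192 = 53/64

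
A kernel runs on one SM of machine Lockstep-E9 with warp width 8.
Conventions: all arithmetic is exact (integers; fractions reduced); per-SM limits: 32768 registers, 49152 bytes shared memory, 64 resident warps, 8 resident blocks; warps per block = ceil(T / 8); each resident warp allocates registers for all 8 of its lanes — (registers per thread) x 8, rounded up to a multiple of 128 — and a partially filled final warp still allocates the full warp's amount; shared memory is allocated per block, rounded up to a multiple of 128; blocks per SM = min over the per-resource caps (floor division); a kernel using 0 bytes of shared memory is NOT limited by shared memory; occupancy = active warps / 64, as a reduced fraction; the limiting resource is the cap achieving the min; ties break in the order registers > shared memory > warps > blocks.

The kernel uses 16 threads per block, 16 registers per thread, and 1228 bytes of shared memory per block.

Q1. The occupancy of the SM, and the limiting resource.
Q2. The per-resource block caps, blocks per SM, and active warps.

Answer: occupancy 1/4, limited by blocks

registers: 128 blocks
shared memory: 38 blocks
warps: 32 blocks
blocks: 8 blocks

Answer: 8 blocks, 16 active warps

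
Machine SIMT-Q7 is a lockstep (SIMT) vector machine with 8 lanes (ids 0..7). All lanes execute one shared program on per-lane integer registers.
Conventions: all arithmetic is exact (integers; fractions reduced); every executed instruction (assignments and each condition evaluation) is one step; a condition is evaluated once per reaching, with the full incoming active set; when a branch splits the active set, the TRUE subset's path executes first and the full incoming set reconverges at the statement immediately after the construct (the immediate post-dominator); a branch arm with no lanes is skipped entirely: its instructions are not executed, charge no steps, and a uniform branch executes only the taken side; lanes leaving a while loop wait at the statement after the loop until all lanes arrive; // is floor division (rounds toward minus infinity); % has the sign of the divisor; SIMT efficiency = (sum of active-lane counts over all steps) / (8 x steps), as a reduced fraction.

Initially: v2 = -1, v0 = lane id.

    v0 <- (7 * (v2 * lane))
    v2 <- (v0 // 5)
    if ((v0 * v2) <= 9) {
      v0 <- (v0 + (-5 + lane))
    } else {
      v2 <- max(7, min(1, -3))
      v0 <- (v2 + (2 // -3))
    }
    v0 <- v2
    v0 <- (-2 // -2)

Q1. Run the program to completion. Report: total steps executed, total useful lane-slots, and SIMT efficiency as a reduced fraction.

Answer: 8 steps, 55 useful, 55/64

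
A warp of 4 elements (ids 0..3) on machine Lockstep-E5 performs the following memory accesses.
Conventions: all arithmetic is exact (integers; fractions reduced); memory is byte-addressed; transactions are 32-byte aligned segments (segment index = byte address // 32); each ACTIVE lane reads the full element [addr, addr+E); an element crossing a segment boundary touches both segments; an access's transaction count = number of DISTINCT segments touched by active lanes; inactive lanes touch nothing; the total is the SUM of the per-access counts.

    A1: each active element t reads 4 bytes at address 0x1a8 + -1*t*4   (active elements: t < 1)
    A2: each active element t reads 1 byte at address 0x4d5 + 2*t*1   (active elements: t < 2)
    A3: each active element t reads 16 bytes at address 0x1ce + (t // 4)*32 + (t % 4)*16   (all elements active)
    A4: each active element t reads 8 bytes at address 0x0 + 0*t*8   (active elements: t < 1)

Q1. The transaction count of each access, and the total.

A1: 1 transaction
A2: 1 transaction
A3: 3 transactions
A4: 1 transaction

Answer: 1,1,3,1; total 6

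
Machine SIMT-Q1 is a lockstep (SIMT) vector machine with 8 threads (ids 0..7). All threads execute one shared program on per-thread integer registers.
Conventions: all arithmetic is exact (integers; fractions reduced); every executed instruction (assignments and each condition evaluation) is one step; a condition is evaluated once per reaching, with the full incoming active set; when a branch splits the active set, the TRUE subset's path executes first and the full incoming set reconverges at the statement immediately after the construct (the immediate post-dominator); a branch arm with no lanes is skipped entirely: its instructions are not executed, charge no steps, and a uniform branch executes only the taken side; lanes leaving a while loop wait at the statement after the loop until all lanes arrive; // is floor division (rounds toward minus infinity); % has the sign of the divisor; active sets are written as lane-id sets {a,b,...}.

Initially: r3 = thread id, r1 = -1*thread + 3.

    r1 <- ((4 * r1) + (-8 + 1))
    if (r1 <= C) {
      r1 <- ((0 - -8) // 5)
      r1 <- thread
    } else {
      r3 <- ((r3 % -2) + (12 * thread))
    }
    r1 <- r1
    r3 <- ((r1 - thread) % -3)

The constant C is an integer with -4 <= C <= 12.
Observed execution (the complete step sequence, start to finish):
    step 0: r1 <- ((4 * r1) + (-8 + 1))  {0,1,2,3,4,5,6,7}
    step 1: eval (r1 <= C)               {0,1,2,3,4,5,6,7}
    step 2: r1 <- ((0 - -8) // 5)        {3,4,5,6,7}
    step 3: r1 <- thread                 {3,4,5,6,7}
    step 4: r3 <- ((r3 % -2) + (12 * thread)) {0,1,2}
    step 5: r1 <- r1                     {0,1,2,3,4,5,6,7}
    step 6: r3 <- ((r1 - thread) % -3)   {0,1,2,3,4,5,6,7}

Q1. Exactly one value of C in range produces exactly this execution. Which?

Answer: C = -4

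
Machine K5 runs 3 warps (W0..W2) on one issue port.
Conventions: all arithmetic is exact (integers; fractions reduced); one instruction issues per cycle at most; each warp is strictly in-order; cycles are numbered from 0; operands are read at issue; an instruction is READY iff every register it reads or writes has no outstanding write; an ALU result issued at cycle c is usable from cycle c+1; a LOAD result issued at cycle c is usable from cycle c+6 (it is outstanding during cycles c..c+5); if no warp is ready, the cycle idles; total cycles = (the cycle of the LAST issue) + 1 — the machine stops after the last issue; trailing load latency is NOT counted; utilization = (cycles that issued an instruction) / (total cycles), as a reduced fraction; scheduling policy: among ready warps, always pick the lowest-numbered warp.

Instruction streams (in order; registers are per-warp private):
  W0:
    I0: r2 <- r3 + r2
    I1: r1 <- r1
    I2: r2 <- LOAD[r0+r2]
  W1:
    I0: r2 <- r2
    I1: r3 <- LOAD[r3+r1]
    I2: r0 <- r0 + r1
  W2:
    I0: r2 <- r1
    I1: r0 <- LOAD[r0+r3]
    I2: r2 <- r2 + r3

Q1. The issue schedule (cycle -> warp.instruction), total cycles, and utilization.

cycle 0: W0.I0
cycle 1: W0.I1
cycle 2: W0.I2
cycle 3: W1.I0
cycle 4: W1.I1
cycle 5: W1.I2
cycle 6: W2.I0
cycle 7: W2.I1
cycle 8: W2.I2

Answer: 9 cycles, utilization 1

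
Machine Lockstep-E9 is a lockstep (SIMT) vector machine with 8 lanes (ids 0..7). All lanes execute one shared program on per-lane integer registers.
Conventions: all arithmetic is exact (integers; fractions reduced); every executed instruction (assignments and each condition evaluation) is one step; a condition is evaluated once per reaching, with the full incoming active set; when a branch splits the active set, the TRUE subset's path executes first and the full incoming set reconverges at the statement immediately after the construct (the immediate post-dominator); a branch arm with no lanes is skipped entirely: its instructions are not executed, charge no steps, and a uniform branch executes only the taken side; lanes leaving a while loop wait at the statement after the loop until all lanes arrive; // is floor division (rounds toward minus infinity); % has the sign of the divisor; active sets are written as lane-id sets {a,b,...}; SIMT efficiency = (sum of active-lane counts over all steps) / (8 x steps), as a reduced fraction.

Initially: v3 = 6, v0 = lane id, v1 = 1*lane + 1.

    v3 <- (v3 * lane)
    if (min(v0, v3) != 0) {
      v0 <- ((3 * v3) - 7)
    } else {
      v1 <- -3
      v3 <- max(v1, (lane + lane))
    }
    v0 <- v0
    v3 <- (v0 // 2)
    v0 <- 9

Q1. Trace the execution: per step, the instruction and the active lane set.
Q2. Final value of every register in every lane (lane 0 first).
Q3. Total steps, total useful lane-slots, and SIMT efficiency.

step 0: v3 <- (v3 * lane)            {0,1,2,3,4,5,6,7}
step 1: eval (min(v0, v3) != 0)      {0,1,2,3,4,5,6,7}
step 2: v0 <- ((3 * v3) - 7)         {1,2,3,4,5,6,7}
step 3: v1 <- -3                     {0}
step 4: v3 <- max(v1, (lane + lane)) {0}
step 5: v0 <- v0                     {0,1,2,3,4,5,6,7}
step 6: v3 <- (v0 // 2)              {0,1,2,3,4,5,6,7}
step 7: v0 <- 9                      {0,1,2,3,4,5,6,7}

Answer: 8 steps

v3: 0,5,14,23,32,41,50,59
v0: 9,9,9,9,9,9,9,9
v1: -3,2,3,4,5,6,7,8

steps = 8; useful = 49; efficiency = 49/64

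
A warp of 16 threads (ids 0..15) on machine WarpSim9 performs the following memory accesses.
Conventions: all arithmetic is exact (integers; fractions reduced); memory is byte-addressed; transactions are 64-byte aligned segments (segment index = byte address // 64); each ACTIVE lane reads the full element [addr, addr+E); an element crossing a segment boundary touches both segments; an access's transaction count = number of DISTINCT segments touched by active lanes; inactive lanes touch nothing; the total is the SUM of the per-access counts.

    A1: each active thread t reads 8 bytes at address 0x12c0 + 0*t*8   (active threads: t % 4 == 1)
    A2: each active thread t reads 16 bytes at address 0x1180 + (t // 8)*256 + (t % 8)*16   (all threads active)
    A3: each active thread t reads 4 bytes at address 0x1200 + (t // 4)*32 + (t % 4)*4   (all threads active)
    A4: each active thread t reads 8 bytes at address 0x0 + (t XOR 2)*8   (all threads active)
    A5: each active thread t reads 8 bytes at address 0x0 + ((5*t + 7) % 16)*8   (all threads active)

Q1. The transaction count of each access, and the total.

A1: 1 transaction
A2: 4 transactions
A3: 2 transactions
A4: 2 transactions
A5: 2 transactions

Answer: 1,4,2,2,2; total 11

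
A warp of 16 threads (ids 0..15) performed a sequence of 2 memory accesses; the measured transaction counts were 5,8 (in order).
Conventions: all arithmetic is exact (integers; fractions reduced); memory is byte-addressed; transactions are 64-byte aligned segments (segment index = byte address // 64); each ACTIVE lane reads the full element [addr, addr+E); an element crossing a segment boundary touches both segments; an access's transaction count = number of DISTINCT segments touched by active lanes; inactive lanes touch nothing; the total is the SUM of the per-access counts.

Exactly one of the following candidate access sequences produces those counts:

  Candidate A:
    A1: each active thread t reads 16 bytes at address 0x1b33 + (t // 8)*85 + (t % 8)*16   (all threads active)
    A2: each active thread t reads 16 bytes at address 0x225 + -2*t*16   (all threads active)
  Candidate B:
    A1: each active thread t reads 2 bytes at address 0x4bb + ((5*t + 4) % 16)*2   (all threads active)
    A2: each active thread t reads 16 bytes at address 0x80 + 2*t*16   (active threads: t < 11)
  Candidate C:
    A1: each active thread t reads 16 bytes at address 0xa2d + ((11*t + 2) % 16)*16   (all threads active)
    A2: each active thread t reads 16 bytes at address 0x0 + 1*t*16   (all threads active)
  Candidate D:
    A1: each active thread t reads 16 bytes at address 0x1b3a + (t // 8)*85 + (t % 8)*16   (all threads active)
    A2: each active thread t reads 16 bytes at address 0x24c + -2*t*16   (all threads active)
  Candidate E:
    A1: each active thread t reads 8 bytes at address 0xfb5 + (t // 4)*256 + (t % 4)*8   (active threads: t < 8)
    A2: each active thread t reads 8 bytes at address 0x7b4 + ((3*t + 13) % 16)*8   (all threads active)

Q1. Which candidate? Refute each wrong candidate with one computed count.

B: A1 gives 2 transactions, not 5
C: A2 gives 4 transactions, not 8
D: A2 gives 9 transactions, not 8
E: A1 gives 4 transactions, not 5
A: all counts match (5,8)

Answer: A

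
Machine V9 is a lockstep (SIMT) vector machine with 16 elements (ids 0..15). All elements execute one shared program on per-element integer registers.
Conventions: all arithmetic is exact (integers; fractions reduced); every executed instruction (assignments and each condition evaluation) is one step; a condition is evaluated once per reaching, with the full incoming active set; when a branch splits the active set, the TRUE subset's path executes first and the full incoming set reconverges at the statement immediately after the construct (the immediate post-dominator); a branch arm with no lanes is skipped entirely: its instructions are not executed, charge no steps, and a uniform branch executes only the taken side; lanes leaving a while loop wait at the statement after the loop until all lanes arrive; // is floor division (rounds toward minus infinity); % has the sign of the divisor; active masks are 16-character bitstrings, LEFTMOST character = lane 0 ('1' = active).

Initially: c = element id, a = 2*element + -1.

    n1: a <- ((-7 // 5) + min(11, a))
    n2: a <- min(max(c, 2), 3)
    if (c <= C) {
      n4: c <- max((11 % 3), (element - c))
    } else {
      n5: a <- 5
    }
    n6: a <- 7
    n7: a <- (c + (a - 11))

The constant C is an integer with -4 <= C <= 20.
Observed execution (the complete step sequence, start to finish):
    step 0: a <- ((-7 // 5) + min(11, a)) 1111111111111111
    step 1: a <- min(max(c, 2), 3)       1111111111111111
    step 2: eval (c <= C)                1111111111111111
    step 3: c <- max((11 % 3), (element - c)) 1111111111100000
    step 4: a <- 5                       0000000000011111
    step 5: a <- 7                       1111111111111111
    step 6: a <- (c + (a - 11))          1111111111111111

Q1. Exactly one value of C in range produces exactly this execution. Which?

Answer: C = 10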